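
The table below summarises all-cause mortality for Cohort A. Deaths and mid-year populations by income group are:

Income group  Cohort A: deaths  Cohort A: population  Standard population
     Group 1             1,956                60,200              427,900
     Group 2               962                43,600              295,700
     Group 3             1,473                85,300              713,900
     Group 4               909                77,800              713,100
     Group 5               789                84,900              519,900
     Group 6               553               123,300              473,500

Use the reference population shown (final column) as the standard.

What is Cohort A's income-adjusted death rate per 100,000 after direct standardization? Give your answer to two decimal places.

1528.07

Income-specific rates per 100,000 for Cohort A: 3249.17, 2206.42, 1726.85, 1168.38, 929.33, 448.50.
Standard total = 3,144,000; weights = 0.1361, 0.0941, 0.2271, 0.2268, 0.1654, 0.1506.
Standardized rate: 0.1361×3249.17 + 0.0941×2206.42 + 0.2271×1726.85 + 0.2268×1168.38 + 0.1654×929.33 + 0.1506×448.50 = 1528.0690 per 100,000.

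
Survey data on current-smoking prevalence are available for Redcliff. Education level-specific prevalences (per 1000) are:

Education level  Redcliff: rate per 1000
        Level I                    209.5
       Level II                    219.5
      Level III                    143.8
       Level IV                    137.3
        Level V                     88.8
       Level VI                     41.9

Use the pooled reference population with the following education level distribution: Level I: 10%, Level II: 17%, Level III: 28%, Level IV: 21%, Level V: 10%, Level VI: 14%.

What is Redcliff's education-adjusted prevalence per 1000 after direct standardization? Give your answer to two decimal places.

Standard weights: 0.10, 0.17, 0.28, 0.21, 0.10, 0.14.
Standardized rate: 0.1000×209.5 + 0.1700×219.5 + 0.2800×143.8 + 0.2100×137.3 + 0.1000×88.8 + 0.1400×41.9 = 142.1080 per 1000.

142.11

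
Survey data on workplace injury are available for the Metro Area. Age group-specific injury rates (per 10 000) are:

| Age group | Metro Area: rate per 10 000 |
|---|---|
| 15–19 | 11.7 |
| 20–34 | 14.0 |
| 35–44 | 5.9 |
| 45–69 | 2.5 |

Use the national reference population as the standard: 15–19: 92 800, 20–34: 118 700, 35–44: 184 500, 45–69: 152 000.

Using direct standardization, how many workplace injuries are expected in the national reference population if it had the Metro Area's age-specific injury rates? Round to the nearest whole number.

422

Expected workplace injuries = Σ (standard pop × age-specific rate ÷ 10 000)
= 92 800×11.7/10 000 + 118 700×14.0/10 000 + 184 500×5.9/10 000 + 152 000×2.5/10 000
= 108.58 + 166.18 + 108.86 + 38.00 = 421.61.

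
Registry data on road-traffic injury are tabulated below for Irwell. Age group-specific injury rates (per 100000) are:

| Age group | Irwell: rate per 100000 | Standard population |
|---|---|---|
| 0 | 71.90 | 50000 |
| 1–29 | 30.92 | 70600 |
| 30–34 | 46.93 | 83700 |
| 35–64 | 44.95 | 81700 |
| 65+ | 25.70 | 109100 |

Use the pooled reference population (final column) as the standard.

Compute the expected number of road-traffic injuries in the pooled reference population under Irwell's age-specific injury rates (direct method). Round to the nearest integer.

162

Expected road-traffic injuries = Σ (standard pop × age-specific rate ÷ 100000)
= 50000×71.90/100000 + 70600×30.92/100000 + 83700×46.93/100000 + 81700×44.95/100000 + 109100×25.70/100000
= 35.95 + 21.83 + 39.28 + 36.72 + 28.04 = 161.82.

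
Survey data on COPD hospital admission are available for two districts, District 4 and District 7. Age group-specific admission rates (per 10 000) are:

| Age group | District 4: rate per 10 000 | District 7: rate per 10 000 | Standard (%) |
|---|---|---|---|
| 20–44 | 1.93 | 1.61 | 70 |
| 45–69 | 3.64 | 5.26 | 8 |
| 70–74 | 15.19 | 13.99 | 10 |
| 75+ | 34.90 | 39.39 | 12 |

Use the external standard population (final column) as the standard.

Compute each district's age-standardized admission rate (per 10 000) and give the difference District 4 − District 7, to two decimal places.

Standard weights: 0.70, 0.08, 0.10, 0.12.
District 4: 0.7000×1.93 + 0.0800×3.64 + 0.1000×15.19 + 0.1200×34.90 = 7.3492 per 10 000.
District 7: 0.7000×1.61 + 0.0800×5.26 + 0.1000×13.99 + 0.1200×39.39 = 7.6736 per 10 000.
Difference = 7.3492 − 7.6736 = -0.3244.

-0.32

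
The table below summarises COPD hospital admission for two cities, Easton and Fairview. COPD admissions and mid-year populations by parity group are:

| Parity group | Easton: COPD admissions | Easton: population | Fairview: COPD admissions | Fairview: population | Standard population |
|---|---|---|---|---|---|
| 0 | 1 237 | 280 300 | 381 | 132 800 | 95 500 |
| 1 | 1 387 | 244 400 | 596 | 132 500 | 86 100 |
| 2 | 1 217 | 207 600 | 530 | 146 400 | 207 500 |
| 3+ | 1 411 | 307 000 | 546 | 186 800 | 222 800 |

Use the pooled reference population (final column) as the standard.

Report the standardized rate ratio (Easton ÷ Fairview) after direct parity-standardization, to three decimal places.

Parity-specific rates per 10 000 for Easton: 44.13, 56.75, 58.62, 45.96.
For Fairview: 28.69, 44.98, 36.20, 29.23.
Standard total = 611 900; weights = 0.1561, 0.1407, 0.3391, 0.3641.
Easton: 0.1561×44.13 + 0.1407×56.75 + 0.3391×58.62 + 0.3641×45.96 = 51.4872 per 10 000.
Fairview: 0.1561×28.69 + 0.1407×44.98 + 0.3391×36.20 + 0.3641×29.23 = 33.7260 per 10 000.
Ratio = 51.4872 ÷ 33.7260 = 1.52663.

1.527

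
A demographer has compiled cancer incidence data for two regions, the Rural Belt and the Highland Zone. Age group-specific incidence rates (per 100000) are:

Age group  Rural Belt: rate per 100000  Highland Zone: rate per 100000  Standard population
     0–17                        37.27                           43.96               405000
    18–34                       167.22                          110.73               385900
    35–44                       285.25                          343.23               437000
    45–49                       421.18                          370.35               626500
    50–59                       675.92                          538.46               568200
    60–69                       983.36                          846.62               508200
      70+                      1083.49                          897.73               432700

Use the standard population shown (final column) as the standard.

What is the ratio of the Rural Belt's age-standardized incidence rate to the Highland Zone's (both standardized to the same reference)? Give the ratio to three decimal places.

1.162

Standard total = 3363500; weights = 0.1204, 0.1147, 0.1299, 0.1863, 0.1689, 0.1511, 0.1286.
The Rural Belt: 0.1204×37.27 + 0.1147×167.22 + 0.1299×285.25 + 0.1863×421.18 + 0.1689×675.92 + 0.1511×983.36 + 0.1286×1083.49 = 541.3336 per 100000.
The Highland Zone: 0.1204×43.96 + 0.1147×110.73 + 0.1299×343.23 + 0.1863×370.35 + 0.1689×538.46 + 0.1511×846.62 + 0.1286×897.73 = 465.9442 per 100000.
Ratio = 541.3336 ÷ 465.9442 = 1.16180.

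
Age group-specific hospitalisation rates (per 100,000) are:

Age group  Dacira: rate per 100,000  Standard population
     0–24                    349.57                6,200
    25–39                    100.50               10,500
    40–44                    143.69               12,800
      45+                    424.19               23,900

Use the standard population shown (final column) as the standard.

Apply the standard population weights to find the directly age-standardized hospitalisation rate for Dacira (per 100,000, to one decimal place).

Standard total = 53,400; weights = 0.1161, 0.1966, 0.2397, 0.4476.
Standardized rate: 0.1161×349.57 + 0.1966×100.50 + 0.2397×143.69 + 0.4476×424.19 = 284.6434 per 100,000.

284.6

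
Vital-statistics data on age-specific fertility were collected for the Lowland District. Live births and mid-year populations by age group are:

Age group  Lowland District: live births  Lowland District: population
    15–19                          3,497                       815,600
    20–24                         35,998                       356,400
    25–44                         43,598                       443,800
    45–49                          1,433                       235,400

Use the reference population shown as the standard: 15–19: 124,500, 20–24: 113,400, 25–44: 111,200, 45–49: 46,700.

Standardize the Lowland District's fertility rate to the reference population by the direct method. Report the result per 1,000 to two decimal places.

Age-specific rates per 1,000 for the Lowland District: 4.288, 101.004, 98.238, 6.088.
Standard total = 395,800; weights = 0.3146, 0.2865, 0.2809, 0.1180.
Standardized rate: 0.3146×4.288 + 0.2865×101.004 + 0.2809×98.238 + 0.1180×6.088 = 58.6055 per 1,000.

58.61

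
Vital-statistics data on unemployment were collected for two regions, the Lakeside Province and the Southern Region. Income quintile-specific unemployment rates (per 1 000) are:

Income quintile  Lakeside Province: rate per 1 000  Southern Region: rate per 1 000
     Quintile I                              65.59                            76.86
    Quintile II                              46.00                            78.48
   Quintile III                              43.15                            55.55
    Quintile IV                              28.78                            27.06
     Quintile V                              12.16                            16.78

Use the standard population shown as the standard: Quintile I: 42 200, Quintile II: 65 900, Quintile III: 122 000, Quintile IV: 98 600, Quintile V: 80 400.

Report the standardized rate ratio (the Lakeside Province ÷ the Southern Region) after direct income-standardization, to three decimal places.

0.775

Standard total = 409 100; weights = 0.1032, 0.1611, 0.2982, 0.2410, 0.1965.
The Lakeside Province: 0.1032×65.59 + 0.1611×46.00 + 0.2982×43.15 + 0.2410×28.78 + 0.1965×12.16 = 36.3700 per 1 000.
The Southern Region: 0.1032×76.86 + 0.1611×78.48 + 0.2982×55.55 + 0.2410×27.06 + 0.1965×16.78 = 46.9559 per 1 000.
Ratio = 36.3700 ÷ 46.9559 = 0.77456.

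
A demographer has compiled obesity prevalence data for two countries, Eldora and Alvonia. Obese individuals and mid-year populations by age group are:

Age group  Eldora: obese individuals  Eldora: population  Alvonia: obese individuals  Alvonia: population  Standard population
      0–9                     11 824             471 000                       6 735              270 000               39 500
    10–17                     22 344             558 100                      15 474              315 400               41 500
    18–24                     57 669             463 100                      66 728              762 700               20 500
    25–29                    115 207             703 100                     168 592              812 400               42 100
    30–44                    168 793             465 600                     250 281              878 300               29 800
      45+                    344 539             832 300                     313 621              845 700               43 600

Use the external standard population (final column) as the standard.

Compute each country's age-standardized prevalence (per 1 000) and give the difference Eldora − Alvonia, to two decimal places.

Age-specific rates per 1 000 for Eldora: 25.104, 40.036, 124.528, 163.856, 362.528, 413.960.
For Alvonia: 24.944, 49.062, 87.489, 207.523, 284.961, 370.842.
Standard total = 217 000; weights = 0.1820, 0.1912, 0.0945, 0.1940, 0.1373, 0.2009.
Eldora: 0.1820×25.104 + 0.1912×40.036 + 0.0945×124.528 + 0.1940×163.856 + 0.1373×362.528 + 0.2009×413.960 = 188.7385 per 1 000.
Alvonia: 0.1820×24.944 + 0.1912×49.062 + 0.0945×87.489 + 0.1940×207.523 + 0.1373×284.961 + 0.2009×370.842 = 176.0929 per 1 000.
Difference = 188.7385 − 176.0929 = 12.6456.

12.65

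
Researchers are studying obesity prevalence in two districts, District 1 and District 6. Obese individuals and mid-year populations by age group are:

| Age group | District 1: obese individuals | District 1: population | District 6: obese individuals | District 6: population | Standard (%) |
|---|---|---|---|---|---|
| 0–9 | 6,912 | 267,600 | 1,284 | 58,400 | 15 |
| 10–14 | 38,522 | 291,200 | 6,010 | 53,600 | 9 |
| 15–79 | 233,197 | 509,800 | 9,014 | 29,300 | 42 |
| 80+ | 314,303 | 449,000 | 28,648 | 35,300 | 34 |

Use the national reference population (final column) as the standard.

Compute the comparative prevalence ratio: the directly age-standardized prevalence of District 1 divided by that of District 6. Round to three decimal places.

Age-specific rates per 1,000 for District 1: 25.830, 132.287, 457.428, 700.007.
For District 6: 21.986, 112.127, 307.645, 811.558.
Standard weights: 0.15, 0.09, 0.42, 0.34.
District 1: 0.1500×25.830 + 0.0900×132.287 + 0.4200×457.428 + 0.3400×700.007 = 445.9025 per 1,000.
District 6: 0.1500×21.986 + 0.0900×112.127 + 0.4200×307.645 + 0.3400×811.558 = 418.5300 per 1,000.
Ratio = 445.9025 ÷ 418.5300 = 1.06540.

1.065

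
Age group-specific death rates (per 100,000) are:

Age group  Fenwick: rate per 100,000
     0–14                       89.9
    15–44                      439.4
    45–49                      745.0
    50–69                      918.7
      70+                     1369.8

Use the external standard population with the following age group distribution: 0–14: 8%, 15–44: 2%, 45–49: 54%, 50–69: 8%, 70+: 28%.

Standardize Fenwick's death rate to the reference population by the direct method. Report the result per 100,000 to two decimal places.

Standard weights: 0.08, 0.02, 0.54, 0.08, 0.28.
Standardized rate: 0.0800×89.9 + 0.0200×439.4 + 0.5400×745.0 + 0.0800×918.7 + 0.2800×1369.8 = 875.3200 per 100,000.

875.32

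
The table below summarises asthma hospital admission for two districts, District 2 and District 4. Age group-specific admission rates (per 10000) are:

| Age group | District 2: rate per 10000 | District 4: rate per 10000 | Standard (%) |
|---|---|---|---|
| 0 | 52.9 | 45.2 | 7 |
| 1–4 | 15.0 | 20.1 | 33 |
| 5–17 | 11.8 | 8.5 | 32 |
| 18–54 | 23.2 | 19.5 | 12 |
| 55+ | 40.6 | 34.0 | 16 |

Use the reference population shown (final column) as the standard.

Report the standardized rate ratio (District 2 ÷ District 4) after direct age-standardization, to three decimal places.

Standard weights: 0.07, 0.33, 0.32, 0.12, 0.16.
District 2: 0.0700×52.9 + 0.3300×15.0 + 0.3200×11.8 + 0.1200×23.2 + 0.1600×40.6 = 21.7090 per 10000.
District 4: 0.0700×45.2 + 0.3300×20.1 + 0.3200×8.5 + 0.1200×19.5 + 0.1600×34.0 = 20.2970 per 10000.
Ratio = 21.7090 ÷ 20.2970 = 1.06957.

1.070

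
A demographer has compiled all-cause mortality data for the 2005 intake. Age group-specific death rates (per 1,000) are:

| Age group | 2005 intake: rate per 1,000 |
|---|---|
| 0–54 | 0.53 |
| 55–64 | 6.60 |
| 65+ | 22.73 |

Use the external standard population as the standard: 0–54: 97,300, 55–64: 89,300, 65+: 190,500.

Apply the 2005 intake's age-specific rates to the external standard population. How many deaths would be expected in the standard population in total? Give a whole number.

Expected deaths = Σ (standard pop × age-specific rate ÷ 1,000)
= 97,300×0.53/1,000 + 89,300×6.60/1,000 + 190,500×22.73/1,000
= 51.57 + 589.38 + 4330.06 = 4971.01.

4971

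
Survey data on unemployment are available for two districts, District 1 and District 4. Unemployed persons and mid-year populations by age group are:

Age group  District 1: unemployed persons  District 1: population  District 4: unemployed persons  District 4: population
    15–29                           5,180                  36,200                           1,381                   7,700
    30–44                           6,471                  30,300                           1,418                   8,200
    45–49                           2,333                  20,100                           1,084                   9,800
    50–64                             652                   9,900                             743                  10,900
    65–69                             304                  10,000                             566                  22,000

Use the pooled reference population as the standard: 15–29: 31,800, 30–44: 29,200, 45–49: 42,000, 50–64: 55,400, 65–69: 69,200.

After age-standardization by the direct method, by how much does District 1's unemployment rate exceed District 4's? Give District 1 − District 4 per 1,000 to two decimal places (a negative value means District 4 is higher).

2.01

Age-specific rates per 1,000 for District 1: 143.094, 213.564, 116.070, 65.859, 30.400.
For District 4: 179.351, 172.927, 110.612, 68.165, 25.727.
Standard total = 227,600; weights = 0.1397, 0.1283, 0.1845, 0.2434, 0.3040.
District 1: 0.1397×143.094 + 0.1283×213.564 + 0.1845×116.070 + 0.2434×65.859 + 0.3040×30.400 = 94.0845 per 1,000.
District 4: 0.1397×179.351 + 0.1283×172.927 + 0.1845×110.612 + 0.2434×68.165 + 0.3040×25.727 = 92.0703 per 1,000.
Difference = 94.0845 − 92.0703 = 2.0142.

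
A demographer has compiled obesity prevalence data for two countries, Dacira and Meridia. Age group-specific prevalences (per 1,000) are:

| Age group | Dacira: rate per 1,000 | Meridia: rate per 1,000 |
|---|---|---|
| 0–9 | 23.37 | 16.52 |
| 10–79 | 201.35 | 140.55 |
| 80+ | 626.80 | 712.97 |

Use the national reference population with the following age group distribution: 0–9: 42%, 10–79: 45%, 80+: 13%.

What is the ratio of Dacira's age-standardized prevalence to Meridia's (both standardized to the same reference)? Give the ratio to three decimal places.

1.117

Standard weights: 0.42, 0.45, 0.13.
Dacira: 0.4200×23.37 + 0.4500×201.35 + 0.1300×626.80 = 181.9069 per 1,000.
Meridia: 0.4200×16.52 + 0.4500×140.55 + 0.1300×712.97 = 162.8720 per 1,000.
Ratio = 181.9069 ÷ 162.8720 = 1.11687.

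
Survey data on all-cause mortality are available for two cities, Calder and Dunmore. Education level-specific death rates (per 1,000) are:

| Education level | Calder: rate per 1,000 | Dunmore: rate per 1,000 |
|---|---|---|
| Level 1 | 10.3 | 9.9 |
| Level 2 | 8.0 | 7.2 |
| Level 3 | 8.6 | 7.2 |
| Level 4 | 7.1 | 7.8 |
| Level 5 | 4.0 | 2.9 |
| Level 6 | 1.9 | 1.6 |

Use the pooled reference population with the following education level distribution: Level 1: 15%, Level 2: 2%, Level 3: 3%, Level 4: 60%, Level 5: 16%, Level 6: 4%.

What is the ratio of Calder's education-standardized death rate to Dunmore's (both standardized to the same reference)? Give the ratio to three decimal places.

0.984

Standard weights: 0.15, 0.02, 0.03, 0.60, 0.16, 0.04.
Calder: 0.1500×10.3 + 0.0200×8.0 + 0.0300×8.6 + 0.6000×7.1 + 0.1600×4.0 + 0.0400×1.9 = 6.9390 per 1,000.
Dunmore: 0.1500×9.9 + 0.0200×7.2 + 0.0300×7.2 + 0.6000×7.8 + 0.1600×2.9 + 0.0400×1.6 = 7.0530 per 1,000.
Ratio = 6.9390 ÷ 7.0530 = 0.98384.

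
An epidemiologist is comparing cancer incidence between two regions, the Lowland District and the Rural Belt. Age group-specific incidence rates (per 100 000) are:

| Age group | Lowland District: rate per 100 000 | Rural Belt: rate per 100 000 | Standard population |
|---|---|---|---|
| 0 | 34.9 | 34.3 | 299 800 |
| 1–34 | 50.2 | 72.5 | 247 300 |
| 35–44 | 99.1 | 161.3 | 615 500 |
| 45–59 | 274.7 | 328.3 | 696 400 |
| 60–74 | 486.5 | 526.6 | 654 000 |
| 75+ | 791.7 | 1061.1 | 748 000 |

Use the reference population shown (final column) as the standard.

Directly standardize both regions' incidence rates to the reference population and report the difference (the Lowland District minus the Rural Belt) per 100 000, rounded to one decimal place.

-94.7

Standard total = 3 261 000; weights = 0.0919, 0.0758, 0.1887, 0.2136, 0.2006, 0.2294.
The Lowland District: 0.0919×34.9 + 0.0758×50.2 + 0.1887×99.1 + 0.2136×274.7 + 0.2006×486.5 + 0.2294×791.7 = 363.5502 per 100 000.
The Rural Belt: 0.0919×34.3 + 0.0758×72.5 + 0.1887×161.3 + 0.2136×328.3 + 0.2006×526.6 + 0.2294×1061.1 = 458.2091 per 100 000.
Difference = 363.5502 − 458.2091 = -94.6589.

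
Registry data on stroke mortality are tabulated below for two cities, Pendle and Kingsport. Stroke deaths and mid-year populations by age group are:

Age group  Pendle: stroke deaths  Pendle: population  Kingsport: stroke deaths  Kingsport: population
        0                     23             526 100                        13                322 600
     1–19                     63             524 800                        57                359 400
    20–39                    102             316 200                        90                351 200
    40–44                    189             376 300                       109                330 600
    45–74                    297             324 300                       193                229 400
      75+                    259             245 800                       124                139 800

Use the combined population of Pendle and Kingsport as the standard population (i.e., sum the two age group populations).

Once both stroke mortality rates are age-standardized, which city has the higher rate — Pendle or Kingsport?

Pendle

Age-specific rates per 100 000 for Pendle: 4.37, 12.00, 32.26, 50.23, 91.58, 105.37.
For Kingsport: 4.03, 15.86, 25.63, 32.97, 84.13, 88.70.
Combined standard total = 4 046 500; weights = 0.2097, 0.2185, 0.1649, 0.1747, 0.1368, 0.0953.
Pendle: 0.2097×4.37 + 0.2185×12.00 + 0.1649×32.26 + 0.1747×50.23 + 0.1368×91.58 + 0.0953×105.37 = 40.2071 per 100 000.
Kingsport: 0.2097×4.03 + 0.2185×15.86 + 0.1649×25.63 + 0.1747×32.97 + 0.1368×84.13 + 0.0953×88.70 = 34.2615 per 100 000.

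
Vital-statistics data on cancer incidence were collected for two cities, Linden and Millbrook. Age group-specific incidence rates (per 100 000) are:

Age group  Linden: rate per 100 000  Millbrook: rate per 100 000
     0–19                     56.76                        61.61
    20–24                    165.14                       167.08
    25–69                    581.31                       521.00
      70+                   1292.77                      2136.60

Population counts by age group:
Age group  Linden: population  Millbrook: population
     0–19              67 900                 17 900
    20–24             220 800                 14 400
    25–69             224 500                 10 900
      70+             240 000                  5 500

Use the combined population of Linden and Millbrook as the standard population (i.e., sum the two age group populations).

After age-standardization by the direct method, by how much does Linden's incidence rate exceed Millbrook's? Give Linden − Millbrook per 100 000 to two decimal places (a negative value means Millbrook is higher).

-241.72

Combined standard total = 801 900; weights = 0.1070, 0.2933, 0.2936, 0.3061.
Linden: 0.1070×56.76 + 0.2933×165.14 + 0.2936×581.31 + 0.3061×1292.77 = 620.9332 per 100 000.
Millbrook: 0.1070×61.61 + 0.2933×167.08 + 0.2936×521.00 + 0.3061×2136.60 = 862.6538 per 100 000.
Difference = 620.9332 − 862.6538 = -241.7205.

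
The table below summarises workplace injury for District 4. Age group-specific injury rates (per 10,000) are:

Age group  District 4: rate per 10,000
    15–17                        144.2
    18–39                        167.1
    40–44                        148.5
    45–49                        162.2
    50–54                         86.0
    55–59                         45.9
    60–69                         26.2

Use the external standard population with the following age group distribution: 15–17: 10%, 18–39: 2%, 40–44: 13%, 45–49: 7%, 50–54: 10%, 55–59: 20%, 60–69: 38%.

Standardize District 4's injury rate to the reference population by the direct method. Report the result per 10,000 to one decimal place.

76.2

Standard weights: 0.10, 0.02, 0.13, 0.07, 0.10, 0.20, 0.38.
Standardized rate: 0.1000×144.2 + 0.0200×167.1 + 0.1300×148.5 + 0.0700×162.2 + 0.1000×86.0 + 0.2000×45.9 + 0.3800×26.2 = 76.1570 per 10,000.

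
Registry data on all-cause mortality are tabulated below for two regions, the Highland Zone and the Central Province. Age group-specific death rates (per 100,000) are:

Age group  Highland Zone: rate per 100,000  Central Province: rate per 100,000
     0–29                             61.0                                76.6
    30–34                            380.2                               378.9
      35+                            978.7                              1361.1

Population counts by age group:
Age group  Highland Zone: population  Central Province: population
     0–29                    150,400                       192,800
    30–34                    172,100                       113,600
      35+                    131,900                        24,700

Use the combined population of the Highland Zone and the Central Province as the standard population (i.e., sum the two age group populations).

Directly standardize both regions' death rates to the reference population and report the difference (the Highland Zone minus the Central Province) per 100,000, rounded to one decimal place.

-82.6

Combined standard total = 785,500; weights = 0.4369, 0.3637, 0.1994.
The Highland Zone: 0.4369×61.0 + 0.3637×380.2 + 0.1994×978.7 = 360.0544 per 100,000.
The Central Province: 0.4369×76.6 + 0.3637×378.9 + 0.1994×1361.1 = 442.6341 per 100,000.
Difference = 360.0544 − 442.6341 = -82.5797.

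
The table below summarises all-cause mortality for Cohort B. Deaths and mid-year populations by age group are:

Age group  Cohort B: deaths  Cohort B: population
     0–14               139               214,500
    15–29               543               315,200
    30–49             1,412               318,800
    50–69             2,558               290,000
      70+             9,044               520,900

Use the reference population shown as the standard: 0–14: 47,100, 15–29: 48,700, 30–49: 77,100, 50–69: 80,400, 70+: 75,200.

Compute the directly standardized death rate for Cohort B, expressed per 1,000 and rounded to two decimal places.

Age-specific rates per 1,000 for Cohort B: 0.648, 1.723, 4.429, 8.821, 17.362.
Standard total = 328,500; weights = 0.1434, 0.1482, 0.2347, 0.2447, 0.2289.
Standardized rate: 0.1434×0.648 + 0.1482×1.723 + 0.2347×4.429 + 0.2447×8.821 + 0.2289×17.362 = 7.5212 per 1,000.

7.52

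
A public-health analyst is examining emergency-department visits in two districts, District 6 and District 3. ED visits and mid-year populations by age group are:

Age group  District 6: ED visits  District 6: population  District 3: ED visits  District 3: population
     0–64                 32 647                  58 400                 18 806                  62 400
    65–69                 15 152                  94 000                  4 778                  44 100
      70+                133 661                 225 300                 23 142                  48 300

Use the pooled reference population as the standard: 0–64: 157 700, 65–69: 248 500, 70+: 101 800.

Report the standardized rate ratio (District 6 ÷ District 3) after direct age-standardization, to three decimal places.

1.531

Age-specific rates per 1 000 for District 6: 559.024, 161.191, 593.258.
For District 3: 301.378, 108.345, 479.130.
Standard total = 508 000; weights = 0.3104, 0.4892, 0.2004.
District 6: 0.3104×559.024 + 0.4892×161.191 + 0.2004×593.258 = 371.2752 per 1 000.
District 3: 0.3104×301.378 + 0.4892×108.345 + 0.2004×479.130 = 242.5718 per 1 000.
Ratio = 371.2752 ÷ 242.5718 = 1.53058.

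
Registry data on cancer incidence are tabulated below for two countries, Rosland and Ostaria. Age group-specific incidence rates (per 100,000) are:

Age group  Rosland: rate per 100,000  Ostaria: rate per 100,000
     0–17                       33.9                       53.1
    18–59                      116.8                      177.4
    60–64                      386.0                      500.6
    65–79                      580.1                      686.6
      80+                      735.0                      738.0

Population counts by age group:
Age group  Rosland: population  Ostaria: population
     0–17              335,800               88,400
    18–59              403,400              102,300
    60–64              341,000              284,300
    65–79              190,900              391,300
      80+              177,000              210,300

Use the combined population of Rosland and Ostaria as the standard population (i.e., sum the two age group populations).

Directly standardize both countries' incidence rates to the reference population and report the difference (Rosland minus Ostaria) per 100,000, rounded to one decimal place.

-68.8

Combined standard total = 2,524,700; weights = 0.1680, 0.2003, 0.2477, 0.2306, 0.1534.
Rosland: 0.1680×33.9 + 0.2003×116.8 + 0.2477×386.0 + 0.2306×580.1 + 0.1534×735.0 = 371.2170 per 100,000.
Ostaria: 0.1680×53.1 + 0.2003×177.4 + 0.2477×500.6 + 0.2306×686.6 + 0.1534×738.0 = 439.9839 per 100,000.
Difference = 371.2170 − 439.9839 = -68.7668.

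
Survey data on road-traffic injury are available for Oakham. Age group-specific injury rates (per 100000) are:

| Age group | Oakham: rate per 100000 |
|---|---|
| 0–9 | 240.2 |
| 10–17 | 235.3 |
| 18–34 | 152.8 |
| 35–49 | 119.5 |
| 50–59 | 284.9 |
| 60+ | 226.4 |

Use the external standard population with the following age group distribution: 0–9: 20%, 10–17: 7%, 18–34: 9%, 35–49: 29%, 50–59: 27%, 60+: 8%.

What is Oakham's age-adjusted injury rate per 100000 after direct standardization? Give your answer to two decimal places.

207.95

Standard weights: 0.20, 0.07, 0.09, 0.29, 0.27, 0.08.
Standardized rate: 0.2000×240.2 + 0.0700×235.3 + 0.0900×152.8 + 0.2900×119.5 + 0.2700×284.9 + 0.0800×226.4 = 207.9530 per 100000.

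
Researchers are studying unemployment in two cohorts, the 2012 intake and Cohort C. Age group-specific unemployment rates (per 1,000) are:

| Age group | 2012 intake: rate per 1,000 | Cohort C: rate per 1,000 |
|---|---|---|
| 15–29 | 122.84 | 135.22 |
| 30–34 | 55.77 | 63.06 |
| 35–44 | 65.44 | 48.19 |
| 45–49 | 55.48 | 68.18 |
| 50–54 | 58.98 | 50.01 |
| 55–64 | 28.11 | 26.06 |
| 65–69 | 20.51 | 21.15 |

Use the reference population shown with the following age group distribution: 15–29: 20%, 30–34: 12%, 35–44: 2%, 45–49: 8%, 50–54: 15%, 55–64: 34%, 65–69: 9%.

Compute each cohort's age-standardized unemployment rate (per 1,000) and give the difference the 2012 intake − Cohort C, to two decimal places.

-2.04

Standard weights: 0.20, 0.12, 0.02, 0.08, 0.15, 0.34, 0.09.
The 2012 intake: 0.2000×122.84 + 0.1200×55.77 + 0.0200×65.44 + 0.0800×55.48 + 0.1500×58.98 + 0.3400×28.11 + 0.0900×20.51 = 57.2579 per 1,000.
Cohort C: 0.2000×135.22 + 0.1200×63.06 + 0.0200×48.19 + 0.0800×68.18 + 0.1500×50.01 + 0.3400×26.06 + 0.0900×21.15 = 59.2948 per 1,000.
Difference = 57.2579 − 59.2948 = -2.0369.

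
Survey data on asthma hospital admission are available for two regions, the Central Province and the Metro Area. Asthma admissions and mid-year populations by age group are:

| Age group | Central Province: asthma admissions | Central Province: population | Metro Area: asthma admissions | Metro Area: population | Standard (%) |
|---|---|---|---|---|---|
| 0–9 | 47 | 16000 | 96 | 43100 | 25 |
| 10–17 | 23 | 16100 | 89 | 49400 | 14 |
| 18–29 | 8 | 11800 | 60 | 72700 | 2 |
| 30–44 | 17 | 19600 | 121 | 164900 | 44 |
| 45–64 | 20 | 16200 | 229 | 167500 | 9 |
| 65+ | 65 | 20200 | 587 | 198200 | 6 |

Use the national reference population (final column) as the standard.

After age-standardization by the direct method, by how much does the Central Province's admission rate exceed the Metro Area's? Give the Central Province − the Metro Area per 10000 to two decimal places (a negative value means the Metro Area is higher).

Age-specific rates per 10000 for the Central Province: 29.38, 14.29, 6.78, 8.67, 12.35, 32.18.
For the Metro Area: 22.27, 18.02, 8.25, 7.34, 13.67, 29.62.
Standard weights: 0.25, 0.14, 0.02, 0.44, 0.09, 0.06.
The Central Province: 0.2500×29.38 + 0.1400×14.29 + 0.0200×6.78 + 0.4400×8.67 + 0.0900×12.35 + 0.0600×32.18 = 16.3375 per 10000.
The Metro Area: 0.2500×22.27 + 0.1400×18.02 + 0.0200×8.25 + 0.4400×7.34 + 0.0900×13.67 + 0.0600×29.62 = 14.4918 per 10000.
Difference = 16.3375 − 14.4918 = 1.8456.

1.85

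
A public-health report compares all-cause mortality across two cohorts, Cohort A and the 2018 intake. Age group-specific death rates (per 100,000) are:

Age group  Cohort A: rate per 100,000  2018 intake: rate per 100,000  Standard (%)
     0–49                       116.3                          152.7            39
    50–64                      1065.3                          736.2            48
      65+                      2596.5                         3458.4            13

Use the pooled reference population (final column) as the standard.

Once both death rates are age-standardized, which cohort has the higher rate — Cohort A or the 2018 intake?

Cohort A

Standard weights: 0.39, 0.48, 0.13.
Cohort A: 0.3900×116.3 + 0.4800×1065.3 + 0.1300×2596.5 = 894.2460 per 100,000.
The 2018 intake: 0.3900×152.7 + 0.4800×736.2 + 0.1300×3458.4 = 862.5210 per 100,000.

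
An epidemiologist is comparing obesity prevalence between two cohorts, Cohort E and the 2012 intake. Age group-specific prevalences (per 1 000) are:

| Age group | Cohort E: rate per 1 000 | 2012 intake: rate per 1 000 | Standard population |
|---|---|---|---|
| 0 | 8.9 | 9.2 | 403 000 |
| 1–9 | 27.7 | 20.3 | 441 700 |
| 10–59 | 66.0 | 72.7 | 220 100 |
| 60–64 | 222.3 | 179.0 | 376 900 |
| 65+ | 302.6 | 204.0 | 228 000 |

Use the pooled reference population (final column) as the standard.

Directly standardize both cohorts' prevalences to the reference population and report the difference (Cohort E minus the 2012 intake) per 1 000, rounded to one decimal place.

24.2

Standard total = 1 669 700; weights = 0.2414, 0.2645, 0.1318, 0.2257, 0.1366.
Cohort E: 0.2414×8.9 + 0.2645×27.7 + 0.1318×66.0 + 0.2257×222.3 + 0.1366×302.6 = 109.6760 per 1 000.
The 2012 intake: 0.2414×9.2 + 0.2645×20.3 + 0.1318×72.7 + 0.2257×179.0 + 0.1366×204.0 = 85.4360 per 1 000.
Difference = 109.6760 − 85.4360 = 24.2400.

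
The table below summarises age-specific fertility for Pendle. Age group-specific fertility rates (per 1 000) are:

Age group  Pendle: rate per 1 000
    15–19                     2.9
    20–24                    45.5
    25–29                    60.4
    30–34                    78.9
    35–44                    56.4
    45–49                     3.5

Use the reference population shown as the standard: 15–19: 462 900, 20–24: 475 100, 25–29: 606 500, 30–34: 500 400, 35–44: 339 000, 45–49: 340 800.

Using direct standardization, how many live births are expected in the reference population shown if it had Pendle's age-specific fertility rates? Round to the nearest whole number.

119386

Expected live births = Σ (standard pop × age-specific rate ÷ 1 000)
= 462 900×2.9/1 000 + 475 100×45.5/1 000 + 606 500×60.4/1 000 + 500 400×78.9/1 000 + 339 000×56.4/1 000 + 340 800×3.5/1 000
= 1342.41 + 21617.05 + 36632.60 + 39481.56 + 19119.60 + 1192.80 = 119386.02.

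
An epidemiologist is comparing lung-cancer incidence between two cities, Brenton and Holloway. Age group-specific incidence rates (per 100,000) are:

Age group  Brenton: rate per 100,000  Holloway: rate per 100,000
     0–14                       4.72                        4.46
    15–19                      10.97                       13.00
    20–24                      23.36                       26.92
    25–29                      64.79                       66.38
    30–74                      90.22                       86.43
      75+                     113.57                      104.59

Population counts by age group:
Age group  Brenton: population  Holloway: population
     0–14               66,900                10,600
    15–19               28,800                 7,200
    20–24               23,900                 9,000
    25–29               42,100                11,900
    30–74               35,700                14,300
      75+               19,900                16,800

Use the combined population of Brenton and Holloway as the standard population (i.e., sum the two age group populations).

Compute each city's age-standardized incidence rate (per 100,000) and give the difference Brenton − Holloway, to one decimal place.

Combined standard total = 287,100; weights = 0.2699, 0.1254, 0.1146, 0.1881, 0.1742, 0.1278.
Brenton: 0.2699×4.72 + 0.1254×10.97 + 0.1146×23.36 + 0.1881×64.79 + 0.1742×90.22 + 0.1278×113.57 = 47.7427 per 100,000.
Holloway: 0.2699×4.46 + 0.1254×13.00 + 0.1146×26.92 + 0.1881×66.38 + 0.1742×86.43 + 0.1278×104.59 = 46.8262 per 100,000.
Difference = 47.7427 − 46.8262 = 0.9166.

0.9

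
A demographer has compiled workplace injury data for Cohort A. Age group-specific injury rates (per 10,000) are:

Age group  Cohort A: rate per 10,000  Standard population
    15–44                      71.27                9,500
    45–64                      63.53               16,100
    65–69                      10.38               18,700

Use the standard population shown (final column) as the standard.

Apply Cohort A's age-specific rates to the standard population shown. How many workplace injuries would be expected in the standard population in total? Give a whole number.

189

Expected workplace injuries = Σ (standard pop × age-specific rate ÷ 10,000)
= 9,500×71.27/10,000 + 16,100×63.53/10,000 + 18,700×10.38/10,000
= 67.71 + 102.28 + 19.41 = 189.40.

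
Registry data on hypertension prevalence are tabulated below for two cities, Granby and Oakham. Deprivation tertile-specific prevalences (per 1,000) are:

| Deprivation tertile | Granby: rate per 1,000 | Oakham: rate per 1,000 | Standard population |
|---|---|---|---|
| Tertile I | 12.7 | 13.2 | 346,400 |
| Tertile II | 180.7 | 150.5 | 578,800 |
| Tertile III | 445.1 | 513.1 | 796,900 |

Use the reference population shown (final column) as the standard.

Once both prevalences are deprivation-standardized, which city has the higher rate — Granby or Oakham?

Oakham

Standard total = 1,722,100; weights = 0.2011, 0.3361, 0.4627.
Granby: 0.2011×12.7 + 0.3361×180.7 + 0.4627×445.1 = 269.2577 per 1,000.
Oakham: 0.2011×13.2 + 0.3361×150.5 + 0.4627×513.1 = 290.6749 per 1,000.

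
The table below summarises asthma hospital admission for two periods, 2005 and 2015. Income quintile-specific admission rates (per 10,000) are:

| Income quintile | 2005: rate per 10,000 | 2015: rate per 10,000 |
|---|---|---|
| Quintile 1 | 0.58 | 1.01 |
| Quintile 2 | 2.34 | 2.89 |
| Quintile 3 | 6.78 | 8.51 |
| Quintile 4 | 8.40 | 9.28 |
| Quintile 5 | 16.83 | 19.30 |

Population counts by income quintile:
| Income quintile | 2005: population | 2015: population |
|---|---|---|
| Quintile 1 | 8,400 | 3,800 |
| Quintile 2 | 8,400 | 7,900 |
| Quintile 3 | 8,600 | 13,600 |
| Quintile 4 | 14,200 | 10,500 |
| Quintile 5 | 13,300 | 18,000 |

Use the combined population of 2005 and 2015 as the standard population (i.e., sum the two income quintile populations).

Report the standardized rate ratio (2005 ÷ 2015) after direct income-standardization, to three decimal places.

Combined standard total = 106,700; weights = 0.1143, 0.1528, 0.2081, 0.2315, 0.2933.
2005: 0.1143×0.58 + 0.1528×2.34 + 0.2081×6.78 + 0.2315×8.40 + 0.2933×16.83 = 8.7160 per 10,000.
2015: 0.1143×1.01 + 0.1528×2.89 + 0.2081×8.51 + 0.2315×9.28 + 0.2933×19.30 = 10.1374 per 10,000.
Ratio = 8.7160 ÷ 10.1374 = 0.85979.

0.860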